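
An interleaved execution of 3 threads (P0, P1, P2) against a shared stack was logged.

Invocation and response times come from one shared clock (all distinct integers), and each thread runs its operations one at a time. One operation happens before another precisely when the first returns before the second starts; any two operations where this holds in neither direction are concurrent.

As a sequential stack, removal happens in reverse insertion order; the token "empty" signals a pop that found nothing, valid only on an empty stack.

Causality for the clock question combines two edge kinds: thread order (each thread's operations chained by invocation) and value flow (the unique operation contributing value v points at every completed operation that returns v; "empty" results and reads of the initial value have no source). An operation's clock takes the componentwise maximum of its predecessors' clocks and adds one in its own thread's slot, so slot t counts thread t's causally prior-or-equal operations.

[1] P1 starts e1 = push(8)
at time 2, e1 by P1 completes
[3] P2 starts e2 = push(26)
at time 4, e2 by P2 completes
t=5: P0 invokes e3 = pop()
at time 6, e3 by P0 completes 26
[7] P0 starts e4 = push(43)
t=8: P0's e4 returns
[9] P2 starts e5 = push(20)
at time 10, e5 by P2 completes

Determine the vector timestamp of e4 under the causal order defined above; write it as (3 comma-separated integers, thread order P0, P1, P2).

(2, 0, 1)

VC(e2, invoked at 3): no causal predecessors; +1 on P2 → (0, 0, 1)
VC(e1, invoked at 1): no causal predecessors; +1 on P1 → (0, 1, 0)
merge at e5 (invoked 9): VC(e2)=(0, 0, 1), own-thread bump on P2 → (0, 0, 2)
merge at e3 (invoked 5): VC(e2)=(0, 0, 1), own-thread bump on P0 → (1, 0, 1)
merge at e4 (invoked 7): VC(e3)=(1, 0, 1), own-thread bump on P0 → (2, 0, 1)
target: VC(e4) = (2, 0, 1)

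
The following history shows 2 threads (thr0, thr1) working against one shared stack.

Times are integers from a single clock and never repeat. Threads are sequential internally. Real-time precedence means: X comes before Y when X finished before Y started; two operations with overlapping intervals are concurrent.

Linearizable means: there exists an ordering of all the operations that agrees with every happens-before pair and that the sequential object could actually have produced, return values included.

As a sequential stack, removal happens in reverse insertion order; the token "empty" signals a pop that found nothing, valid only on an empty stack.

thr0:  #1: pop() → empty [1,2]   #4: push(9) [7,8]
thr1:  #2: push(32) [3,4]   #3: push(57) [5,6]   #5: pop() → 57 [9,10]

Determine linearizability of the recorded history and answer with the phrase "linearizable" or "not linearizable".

through event 9 a valid linearization exists; event 10 (#5 responding at time 10) ends that
a single order respects real time; the 5 completed stack operations fail replay along it
take #1, #2, #3, #4, #5: step 5 already fails, because #5 pop() → 57 cannot occur there

not linearizable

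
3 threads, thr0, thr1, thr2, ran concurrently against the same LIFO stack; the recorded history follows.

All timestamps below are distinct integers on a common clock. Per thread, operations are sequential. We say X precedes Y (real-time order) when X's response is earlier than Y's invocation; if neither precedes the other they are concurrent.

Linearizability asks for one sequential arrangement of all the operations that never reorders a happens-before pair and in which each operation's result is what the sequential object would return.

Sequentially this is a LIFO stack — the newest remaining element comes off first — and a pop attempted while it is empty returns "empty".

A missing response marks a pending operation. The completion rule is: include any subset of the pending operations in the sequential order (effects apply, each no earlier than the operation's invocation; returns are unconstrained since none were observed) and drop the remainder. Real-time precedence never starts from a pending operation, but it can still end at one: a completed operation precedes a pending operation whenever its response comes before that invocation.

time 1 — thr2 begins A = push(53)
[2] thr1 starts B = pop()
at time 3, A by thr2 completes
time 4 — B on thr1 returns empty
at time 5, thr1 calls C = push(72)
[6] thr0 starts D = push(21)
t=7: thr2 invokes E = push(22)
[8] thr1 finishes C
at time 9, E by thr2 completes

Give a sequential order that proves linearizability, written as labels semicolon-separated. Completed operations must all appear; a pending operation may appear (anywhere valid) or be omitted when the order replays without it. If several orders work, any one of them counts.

after step 1 (B pop() → empty): stack <>
after step 2 (A push(53)): stack <53>
after step 3 (C push(72)): stack <53,72>
after step 4 (D push(21) (pending, included)): stack <53,72,21>
after step 5 (E push(22)): stack <53,72,21,22>

B; A; C; D; E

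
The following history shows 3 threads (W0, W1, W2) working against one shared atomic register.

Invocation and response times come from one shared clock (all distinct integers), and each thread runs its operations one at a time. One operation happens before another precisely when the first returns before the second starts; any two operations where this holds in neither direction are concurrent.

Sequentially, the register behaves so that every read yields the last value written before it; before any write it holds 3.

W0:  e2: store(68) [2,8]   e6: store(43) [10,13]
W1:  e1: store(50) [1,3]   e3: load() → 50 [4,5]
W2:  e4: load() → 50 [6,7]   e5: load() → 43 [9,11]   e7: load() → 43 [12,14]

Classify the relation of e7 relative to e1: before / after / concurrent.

e7 spans [12,14], e1 spans [1,3]
resp(e1)=3 < inv(e7)=12

after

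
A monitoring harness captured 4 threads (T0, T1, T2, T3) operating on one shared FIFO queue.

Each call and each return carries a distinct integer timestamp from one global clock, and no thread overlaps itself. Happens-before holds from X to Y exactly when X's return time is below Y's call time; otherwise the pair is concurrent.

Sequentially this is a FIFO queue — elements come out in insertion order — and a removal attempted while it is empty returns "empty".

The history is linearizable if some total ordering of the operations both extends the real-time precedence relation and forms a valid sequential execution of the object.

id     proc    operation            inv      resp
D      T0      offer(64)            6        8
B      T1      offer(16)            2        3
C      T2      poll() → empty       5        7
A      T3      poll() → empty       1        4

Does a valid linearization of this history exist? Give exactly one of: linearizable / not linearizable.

not linearizable

already the first 7 events (up to C's response at time 7) admit no linearization; the first 6 still do
real-time-consistent orders of the 3 completed operations: 2 — all fail the FIFO queue replay
completion choices over the 1 pending operation (D) were checked; none helps
e.g. A, B, C (pending dropped): illegal at step 3, since C poll() → empty cannot apply there
e.g. B, A, C (pending dropped): illegal at step 2, since A poll() → empty cannot apply there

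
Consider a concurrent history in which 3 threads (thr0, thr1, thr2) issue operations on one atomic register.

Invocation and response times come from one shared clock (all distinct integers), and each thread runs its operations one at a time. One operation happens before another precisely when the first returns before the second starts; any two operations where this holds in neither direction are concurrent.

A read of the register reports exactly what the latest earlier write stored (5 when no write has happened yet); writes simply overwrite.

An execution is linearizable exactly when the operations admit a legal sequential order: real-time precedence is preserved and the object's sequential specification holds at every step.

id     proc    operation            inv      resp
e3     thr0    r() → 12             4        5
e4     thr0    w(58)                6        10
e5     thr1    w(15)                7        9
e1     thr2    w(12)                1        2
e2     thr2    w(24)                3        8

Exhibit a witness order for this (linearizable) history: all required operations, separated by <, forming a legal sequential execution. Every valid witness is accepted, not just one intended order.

e1 < e3 < e2 < e4 < e5

after step 1 (e1 w(12)): value 12
after step 2 (e3 r() → 12): value 12
after step 3 (e2 w(24)): value 24
after step 4 (e4 w(58)): value 58
after step 5 (e5 w(15)): value 15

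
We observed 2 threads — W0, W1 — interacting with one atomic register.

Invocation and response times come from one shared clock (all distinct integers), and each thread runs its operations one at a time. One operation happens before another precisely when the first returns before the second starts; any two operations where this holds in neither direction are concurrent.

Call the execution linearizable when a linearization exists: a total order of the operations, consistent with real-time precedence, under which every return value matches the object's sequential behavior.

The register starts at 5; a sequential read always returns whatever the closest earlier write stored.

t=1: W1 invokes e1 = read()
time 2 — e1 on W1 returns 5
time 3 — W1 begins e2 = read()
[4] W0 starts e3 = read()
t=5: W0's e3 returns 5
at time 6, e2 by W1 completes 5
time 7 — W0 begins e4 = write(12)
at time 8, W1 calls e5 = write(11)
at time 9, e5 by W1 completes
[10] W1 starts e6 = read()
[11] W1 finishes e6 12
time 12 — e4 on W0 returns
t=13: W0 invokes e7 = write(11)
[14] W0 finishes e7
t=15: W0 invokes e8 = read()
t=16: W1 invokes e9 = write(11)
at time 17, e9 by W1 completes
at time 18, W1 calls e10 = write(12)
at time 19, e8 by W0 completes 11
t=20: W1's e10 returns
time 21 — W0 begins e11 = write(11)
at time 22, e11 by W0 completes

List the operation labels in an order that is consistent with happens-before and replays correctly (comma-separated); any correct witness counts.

after step 1 (e1 read() → 5): value 5
after step 2 (e2 read() → 5): value 5
after step 3 (e3 read() → 5): value 5
after step 4 (e5 write(11)): value 11
after step 5 (e4 write(12)): value 12
after step 6 (e6 read() → 12): value 12
after step 7 (e7 write(11)): value 11
after step 8 (e8 read() → 11): value 11
after step 9 (e9 write(11)): value 11
after step 10 (e10 write(12)): value 12
after step 11 (e11 write(11)): value 11

e1, e2, e3, e5, e4, e6, e7, e8, e9, e10, e11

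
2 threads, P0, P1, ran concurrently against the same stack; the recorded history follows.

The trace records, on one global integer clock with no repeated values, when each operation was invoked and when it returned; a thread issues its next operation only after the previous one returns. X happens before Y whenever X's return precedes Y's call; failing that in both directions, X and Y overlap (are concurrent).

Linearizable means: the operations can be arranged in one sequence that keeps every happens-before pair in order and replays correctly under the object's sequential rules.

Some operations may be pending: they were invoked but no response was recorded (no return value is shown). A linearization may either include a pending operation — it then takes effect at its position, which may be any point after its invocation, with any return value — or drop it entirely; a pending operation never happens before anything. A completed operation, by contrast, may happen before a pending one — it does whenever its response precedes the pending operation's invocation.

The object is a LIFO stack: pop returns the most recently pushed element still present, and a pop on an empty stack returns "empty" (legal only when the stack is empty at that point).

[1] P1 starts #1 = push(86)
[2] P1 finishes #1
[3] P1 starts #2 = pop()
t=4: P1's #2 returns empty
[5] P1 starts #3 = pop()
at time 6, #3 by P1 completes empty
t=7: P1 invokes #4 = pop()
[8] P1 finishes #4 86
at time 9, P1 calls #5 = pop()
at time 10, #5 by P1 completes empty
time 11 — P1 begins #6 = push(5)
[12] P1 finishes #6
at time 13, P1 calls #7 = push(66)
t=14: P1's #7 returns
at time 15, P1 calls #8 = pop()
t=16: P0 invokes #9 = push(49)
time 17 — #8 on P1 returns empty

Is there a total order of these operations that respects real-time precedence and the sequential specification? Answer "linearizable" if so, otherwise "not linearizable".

not linearizable

the violation lands at event 4, #2's response at time 4: events 1..3 linearize, events 1..4 do not
the sole real-time-consistent order of 2 completed operations fails the stack replay
sample order #1, #2 stalls at step 2 — #2 pop() → empty has no legal effect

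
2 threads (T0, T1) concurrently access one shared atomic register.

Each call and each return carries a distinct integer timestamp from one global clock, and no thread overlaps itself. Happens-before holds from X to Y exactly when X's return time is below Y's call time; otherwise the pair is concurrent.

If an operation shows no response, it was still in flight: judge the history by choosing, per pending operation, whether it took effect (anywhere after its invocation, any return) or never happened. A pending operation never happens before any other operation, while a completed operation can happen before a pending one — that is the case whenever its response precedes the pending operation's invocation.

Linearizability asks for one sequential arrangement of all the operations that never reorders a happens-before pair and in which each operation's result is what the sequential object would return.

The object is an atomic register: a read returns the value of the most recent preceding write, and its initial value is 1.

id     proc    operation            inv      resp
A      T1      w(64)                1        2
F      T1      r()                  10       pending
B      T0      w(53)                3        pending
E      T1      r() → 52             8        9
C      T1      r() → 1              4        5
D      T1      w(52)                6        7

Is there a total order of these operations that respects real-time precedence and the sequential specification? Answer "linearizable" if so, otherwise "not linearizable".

through event 4 a valid linearization exists; event 5 (C responding at time 5) ends that
the sole real-time-consistent order of 2 completed operations fails the atomic register replay
including or dropping the 1 pending operation (B) in any combination fails
for example A, C (pending dropped) fails at step 2: C r() → 1 is not legal there

not linearizable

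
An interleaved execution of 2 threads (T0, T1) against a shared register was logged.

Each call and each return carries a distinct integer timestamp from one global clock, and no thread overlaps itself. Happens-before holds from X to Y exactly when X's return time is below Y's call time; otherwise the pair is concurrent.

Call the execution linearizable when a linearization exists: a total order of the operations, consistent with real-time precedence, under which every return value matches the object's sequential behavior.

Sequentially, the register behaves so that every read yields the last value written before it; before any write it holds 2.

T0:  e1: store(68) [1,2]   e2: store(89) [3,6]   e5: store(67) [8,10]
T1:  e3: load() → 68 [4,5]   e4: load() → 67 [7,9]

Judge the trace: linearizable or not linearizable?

linearizable

witness order: e1, e3, e2, e5, e4
step 1: e1 store(68) — value 68
step 2: e3 load() → 68 — value 68
step 3: e2 store(89) — value 89
step 4: e5 store(67) — value 67
step 5: e4 load() → 67 — value 67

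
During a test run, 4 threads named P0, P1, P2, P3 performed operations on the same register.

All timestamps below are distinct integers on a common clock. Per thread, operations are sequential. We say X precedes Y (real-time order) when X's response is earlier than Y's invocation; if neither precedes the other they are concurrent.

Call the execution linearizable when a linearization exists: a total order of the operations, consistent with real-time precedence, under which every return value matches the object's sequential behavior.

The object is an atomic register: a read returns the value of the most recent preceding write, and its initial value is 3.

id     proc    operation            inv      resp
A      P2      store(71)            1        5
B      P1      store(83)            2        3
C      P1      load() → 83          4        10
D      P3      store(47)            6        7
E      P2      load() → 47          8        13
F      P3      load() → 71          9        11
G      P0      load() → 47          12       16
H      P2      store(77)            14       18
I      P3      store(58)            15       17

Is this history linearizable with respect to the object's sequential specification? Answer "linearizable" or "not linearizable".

not linearizable

through event 10 a valid linearization exists; event 11 (F responding at time 11) ends that
all 7 real-time-respecting orders fail — 5 completed register operations, no legal replay
no completion choice of the 1 pending operation (E) rescues it — every subset was tried
for example A, B, C, D, F (pending dropped) fails at step 5: F load() → 71 is not legal there
for example A, B, D, C, F (pending dropped) fails at step 4: C load() → 83 is not legal there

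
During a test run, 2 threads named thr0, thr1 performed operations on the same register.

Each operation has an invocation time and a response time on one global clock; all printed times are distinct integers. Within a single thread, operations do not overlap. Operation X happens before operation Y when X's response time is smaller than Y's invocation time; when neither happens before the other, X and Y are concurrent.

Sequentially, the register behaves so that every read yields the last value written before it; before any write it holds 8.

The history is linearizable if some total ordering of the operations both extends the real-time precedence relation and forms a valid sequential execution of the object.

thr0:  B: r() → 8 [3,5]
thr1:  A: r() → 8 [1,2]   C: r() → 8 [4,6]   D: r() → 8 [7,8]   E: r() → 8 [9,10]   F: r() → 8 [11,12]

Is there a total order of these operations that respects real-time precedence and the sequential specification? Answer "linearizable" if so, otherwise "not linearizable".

linearizable

witness order: A, B, C, D, E, F
1. A r() → 8, leaving value 8
2. B r() → 8, leaving value 8
3. C r() → 8, leaving value 8
4. D r() → 8, leaving value 8
5. E r() → 8, leaving value 8
6. F r() → 8, leaving value 8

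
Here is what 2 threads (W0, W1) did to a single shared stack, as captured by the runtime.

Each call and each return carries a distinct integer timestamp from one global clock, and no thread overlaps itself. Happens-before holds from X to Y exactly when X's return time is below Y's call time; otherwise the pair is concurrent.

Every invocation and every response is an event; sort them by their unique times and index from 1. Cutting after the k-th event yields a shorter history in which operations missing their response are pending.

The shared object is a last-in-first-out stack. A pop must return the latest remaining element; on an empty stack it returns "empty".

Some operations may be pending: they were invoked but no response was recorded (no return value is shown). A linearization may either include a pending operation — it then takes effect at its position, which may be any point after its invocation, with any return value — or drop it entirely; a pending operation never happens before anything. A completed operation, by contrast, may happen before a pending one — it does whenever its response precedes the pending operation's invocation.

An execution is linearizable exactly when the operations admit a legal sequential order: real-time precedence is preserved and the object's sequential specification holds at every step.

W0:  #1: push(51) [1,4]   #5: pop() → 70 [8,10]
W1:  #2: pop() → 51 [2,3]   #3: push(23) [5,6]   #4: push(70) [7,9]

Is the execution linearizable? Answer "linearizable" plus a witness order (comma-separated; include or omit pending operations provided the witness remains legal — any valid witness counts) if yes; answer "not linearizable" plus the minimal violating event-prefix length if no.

linearizable — witness: #1, #2, #3, #4, #5

after step 1 (#1 push(51)): stack <51>
after step 2 (#2 pop() → 51): stack <>
after step 3 (#3 push(23)): stack <23>
after step 4 (#4 push(70)): stack <23,70>
after step 5 (#5 pop() → 70): stack <23>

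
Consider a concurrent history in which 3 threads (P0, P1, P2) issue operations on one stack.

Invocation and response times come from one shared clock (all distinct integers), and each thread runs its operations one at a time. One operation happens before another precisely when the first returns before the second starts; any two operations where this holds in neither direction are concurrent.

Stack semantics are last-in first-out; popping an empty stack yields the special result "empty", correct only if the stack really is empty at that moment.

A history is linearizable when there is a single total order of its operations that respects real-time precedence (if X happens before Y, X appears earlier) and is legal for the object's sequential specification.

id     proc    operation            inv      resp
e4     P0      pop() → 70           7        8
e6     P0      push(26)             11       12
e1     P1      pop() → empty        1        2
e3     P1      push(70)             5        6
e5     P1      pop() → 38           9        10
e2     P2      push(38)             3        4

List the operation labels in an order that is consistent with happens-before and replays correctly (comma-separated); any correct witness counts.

e1, e2, e3, e4, e5, e6

1. e1 pop() → empty, leaving stack <>
2. e2 push(38), leaving stack <38>
3. e3 push(70), leaving stack <38,70>
4. e4 pop() → 70, leaving stack <38>
5. e5 pop() → 38, leaving stack <>
6. e6 push(26), leaving stack <26>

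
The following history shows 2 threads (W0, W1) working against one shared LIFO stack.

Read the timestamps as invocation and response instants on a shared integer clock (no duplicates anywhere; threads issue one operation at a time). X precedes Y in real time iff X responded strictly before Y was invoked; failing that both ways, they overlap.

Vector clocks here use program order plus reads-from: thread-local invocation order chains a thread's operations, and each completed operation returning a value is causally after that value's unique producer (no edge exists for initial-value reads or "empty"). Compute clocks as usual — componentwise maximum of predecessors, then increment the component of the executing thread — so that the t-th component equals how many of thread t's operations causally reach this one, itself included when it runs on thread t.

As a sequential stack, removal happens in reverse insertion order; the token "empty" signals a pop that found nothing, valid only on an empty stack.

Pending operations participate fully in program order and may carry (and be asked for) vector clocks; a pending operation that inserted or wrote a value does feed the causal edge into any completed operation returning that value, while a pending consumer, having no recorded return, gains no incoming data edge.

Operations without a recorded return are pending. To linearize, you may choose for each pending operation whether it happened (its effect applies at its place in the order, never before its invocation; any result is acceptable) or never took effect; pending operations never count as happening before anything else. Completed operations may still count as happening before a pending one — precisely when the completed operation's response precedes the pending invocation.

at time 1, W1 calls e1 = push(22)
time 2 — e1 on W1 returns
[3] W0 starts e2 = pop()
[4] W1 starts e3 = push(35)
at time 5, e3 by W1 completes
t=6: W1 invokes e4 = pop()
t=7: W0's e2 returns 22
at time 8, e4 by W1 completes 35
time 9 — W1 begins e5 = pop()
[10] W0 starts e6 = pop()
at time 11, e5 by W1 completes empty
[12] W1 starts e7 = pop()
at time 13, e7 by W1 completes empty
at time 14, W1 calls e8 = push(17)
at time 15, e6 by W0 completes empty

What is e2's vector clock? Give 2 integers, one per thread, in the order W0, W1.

(1, 1)

no predecessors for e1 (invoked 1): W1 increments from zero → (0, 1)
merge at e3 (invoked 4): VC(e1)=(0, 1), own-thread bump on W1 → (0, 2)
merge at e2 (invoked 3): VC(e1)=(0, 1), own-thread bump on W0 → (1, 1)
merge at e4 (invoked 6): VC(e3)=(0, 2), own-thread bump on W1 → (0, 3)
merge at e6 (invoked 10): VC(e2)=(1, 1), own-thread bump on W0 → (2, 1)
merge at e5 (invoked 9): VC(e4)=(0, 3), own-thread bump on W1 → (0, 4)
merge at e7 (invoked 12): VC(e5)=(0, 4), own-thread bump on W1 → (0, 5)
merge at e8 (invoked 14): VC(e7)=(0, 5), own-thread bump on W1 → (0, 6)
target: VC(e2) = (1, 1)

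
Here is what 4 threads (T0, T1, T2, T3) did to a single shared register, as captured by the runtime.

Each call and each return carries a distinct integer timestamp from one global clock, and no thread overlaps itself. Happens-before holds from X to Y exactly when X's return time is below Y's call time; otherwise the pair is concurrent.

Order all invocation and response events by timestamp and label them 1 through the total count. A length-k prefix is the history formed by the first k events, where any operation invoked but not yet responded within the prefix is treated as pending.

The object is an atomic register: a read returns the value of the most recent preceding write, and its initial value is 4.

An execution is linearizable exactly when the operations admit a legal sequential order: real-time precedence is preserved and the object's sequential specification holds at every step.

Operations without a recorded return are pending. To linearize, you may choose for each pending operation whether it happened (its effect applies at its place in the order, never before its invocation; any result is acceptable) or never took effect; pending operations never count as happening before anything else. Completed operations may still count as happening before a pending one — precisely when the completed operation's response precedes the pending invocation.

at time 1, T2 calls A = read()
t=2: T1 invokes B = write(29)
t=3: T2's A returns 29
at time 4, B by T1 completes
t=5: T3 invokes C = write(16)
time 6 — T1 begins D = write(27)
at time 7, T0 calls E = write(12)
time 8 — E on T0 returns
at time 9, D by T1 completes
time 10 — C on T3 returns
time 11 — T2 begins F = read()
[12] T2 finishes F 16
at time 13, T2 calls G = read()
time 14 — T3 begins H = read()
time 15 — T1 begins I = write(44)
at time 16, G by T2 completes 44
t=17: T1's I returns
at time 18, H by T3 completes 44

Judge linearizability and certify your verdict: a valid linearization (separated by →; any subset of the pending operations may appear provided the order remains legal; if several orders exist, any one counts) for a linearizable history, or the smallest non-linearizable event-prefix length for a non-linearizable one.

after step 1 (B write(29)): value 29
after step 2 (A read() → 29): value 29
after step 3 (D write(27)): value 27
after step 4 (E write(12)): value 12
after step 5 (C write(16)): value 16
after step 6 (F read() → 16): value 16
after step 7 (I write(44)): value 44
after step 8 (G read() → 44): value 44
after step 9 (H read() → 44): value 44

linearizable — witness: B → A → D → E → C → F → I → G → H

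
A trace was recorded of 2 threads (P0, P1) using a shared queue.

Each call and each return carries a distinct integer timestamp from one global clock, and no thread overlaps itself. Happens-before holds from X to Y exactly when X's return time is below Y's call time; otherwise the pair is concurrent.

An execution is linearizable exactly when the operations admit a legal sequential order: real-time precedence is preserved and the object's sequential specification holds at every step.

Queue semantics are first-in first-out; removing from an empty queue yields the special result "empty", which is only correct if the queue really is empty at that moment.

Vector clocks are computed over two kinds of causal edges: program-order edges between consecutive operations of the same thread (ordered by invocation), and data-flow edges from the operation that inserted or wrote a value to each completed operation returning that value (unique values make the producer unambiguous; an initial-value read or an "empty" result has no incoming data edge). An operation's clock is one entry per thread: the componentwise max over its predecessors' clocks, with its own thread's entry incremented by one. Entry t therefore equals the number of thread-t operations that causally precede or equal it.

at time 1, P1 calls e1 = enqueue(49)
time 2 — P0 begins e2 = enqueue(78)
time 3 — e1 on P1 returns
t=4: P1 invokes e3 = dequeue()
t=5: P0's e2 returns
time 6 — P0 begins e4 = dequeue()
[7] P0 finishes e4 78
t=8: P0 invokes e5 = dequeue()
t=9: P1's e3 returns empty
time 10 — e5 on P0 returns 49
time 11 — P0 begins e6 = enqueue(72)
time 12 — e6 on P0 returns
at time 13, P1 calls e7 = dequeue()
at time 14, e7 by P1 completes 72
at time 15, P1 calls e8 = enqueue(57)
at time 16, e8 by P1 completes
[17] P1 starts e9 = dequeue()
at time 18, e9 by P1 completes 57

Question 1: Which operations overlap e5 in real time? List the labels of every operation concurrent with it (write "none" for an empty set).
Answer: e3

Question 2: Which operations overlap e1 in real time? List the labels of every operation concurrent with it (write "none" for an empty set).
Answer: e2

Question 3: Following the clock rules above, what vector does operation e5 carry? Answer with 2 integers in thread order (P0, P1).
Answer: (3, 1)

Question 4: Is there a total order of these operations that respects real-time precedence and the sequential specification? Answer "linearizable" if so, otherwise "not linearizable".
linearizable

a witness: e2, e1, e4, e5, e3, e6, e7, e8, e9
1. e2 enqueue(78), leaving queue <78>
2. e1 enqueue(49), leaving queue <78,49>
3. e4 dequeue() → 78, leaving queue <49>
4. e5 dequeue() → 49, leaving queue <>
5. e3 dequeue() → empty, leaving queue <>
6. e6 enqueue(72), leaving queue <72>
7. e7 dequeue() → 72, leaving queue <>
8. e8 enqueue(57), leaving queue <57>
9. e9 dequeue() → 57, leaving queue <>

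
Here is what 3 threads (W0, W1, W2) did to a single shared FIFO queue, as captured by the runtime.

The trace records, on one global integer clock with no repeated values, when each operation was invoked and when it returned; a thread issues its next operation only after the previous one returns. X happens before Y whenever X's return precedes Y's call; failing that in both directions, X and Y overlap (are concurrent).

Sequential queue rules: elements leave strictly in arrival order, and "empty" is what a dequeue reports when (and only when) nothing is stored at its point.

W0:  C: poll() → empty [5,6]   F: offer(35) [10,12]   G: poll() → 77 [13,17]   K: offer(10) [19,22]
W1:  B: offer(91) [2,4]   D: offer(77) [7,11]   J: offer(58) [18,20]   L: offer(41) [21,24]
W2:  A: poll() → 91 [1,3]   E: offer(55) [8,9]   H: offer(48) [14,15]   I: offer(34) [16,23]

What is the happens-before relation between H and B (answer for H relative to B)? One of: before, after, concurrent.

after

H spans [14,15], B spans [2,4]
resp(B)=4 < inv(H)=14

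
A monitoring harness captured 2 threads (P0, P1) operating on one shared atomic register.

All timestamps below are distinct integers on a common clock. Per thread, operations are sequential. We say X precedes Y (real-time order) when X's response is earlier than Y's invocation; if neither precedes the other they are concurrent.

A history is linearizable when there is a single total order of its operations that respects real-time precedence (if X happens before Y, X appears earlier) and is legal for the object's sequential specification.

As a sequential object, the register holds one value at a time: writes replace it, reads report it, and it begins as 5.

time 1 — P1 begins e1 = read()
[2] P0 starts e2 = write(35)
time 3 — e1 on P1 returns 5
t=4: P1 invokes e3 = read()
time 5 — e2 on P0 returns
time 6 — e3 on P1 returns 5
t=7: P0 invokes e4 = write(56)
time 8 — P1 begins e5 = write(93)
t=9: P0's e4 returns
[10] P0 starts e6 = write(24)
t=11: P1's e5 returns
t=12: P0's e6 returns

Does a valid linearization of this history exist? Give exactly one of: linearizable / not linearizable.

linearizable

one valid linearization: e1, e3, e2, e4, e5, e6
after step 1 (e1 read() → 5): value 5
after step 2 (e3 read() → 5): value 5
after step 3 (e2 write(35)): value 35
after step 4 (e4 write(56)): value 56
after step 5 (e5 write(93)): value 93
after step 6 (e6 write(24)): value 24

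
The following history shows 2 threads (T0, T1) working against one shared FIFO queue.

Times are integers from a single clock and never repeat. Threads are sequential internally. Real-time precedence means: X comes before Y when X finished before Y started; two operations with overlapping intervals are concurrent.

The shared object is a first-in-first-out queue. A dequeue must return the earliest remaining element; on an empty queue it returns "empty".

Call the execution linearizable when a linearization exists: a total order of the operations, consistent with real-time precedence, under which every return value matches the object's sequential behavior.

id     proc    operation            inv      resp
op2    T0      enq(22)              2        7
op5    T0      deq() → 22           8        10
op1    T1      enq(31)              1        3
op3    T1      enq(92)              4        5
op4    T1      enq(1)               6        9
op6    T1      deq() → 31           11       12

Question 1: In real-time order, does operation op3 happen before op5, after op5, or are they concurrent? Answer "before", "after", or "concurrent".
op3 spans [4,5], op5 spans [8,10]
resp(op3)=5 < inv(op5)=8

before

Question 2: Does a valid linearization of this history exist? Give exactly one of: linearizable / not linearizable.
a witness: op2, op1, op3, op4, op5, op6
after step 1 (op2 enq(22)): queue <22>
after step 2 (op1 enq(31)): queue <22,31>
after step 3 (op3 enq(92)): queue <22,31,92>
after step 4 (op4 enq(1)): queue <22,31,92,1>
after step 5 (op5 deq() → 22): queue <31,92,1>
after step 6 (op6 deq() → 31): queue <92,1>

linearizable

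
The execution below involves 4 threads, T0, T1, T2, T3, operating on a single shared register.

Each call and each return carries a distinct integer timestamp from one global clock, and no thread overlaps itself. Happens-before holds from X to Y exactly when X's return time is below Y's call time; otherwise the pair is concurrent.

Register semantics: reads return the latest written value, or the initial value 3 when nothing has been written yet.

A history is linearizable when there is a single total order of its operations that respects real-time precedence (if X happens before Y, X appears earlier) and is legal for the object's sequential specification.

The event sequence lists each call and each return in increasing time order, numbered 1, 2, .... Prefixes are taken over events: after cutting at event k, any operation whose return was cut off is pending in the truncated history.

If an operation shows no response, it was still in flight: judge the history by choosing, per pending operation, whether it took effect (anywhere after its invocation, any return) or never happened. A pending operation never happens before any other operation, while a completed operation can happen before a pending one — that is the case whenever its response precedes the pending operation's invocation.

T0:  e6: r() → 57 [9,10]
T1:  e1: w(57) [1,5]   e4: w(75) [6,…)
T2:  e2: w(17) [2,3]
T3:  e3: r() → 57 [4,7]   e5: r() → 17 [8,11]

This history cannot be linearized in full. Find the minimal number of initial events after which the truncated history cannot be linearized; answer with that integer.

events 1..10 are linearizable, e.g. via e2, e1, e3, e5, e6:
step 1: e2 w(17) — value 17
step 2: e1 w(57) — value 57
step 3: e3 r() → 57 — value 57
step 4: e5 r() (pending, included) — value 57
step 5: e6 r() → 57 — value 57
adding event 11 (e5 responds at 11) leaves no legal real-time order
including or dropping the 1 pending operation (e4) in any combination fails
one such order, e1, e2, e3, e5, e6 (pending dropped), breaks at step 3 where e3 r() → 57 is illegal
one such order, e1, e2, e3, e6, e5 (pending dropped), breaks at step 3 where e3 r() → 57 is illegal

11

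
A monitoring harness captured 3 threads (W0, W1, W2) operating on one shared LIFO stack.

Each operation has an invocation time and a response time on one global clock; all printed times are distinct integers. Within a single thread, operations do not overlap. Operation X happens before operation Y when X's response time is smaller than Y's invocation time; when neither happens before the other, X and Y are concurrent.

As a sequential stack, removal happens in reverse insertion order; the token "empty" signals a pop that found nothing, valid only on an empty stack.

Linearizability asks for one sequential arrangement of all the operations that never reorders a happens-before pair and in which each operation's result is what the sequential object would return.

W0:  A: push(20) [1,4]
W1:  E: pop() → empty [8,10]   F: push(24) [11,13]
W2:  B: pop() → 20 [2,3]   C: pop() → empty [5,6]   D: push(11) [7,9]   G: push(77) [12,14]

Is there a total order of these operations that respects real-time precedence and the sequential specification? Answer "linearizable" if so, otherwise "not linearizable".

one valid linearization: A, B, C, E, D, F, G
after step 1 (A push(20)): stack <20>
after step 2 (B pop() → 20): stack <>
after step 3 (C pop() → empty): stack <>
after step 4 (E pop() → empty): stack <>
after step 5 (D push(11)): stack <11>
after step 6 (F push(24)): stack <11,24>
after step 7 (G push(77)): stack <11,24,77>

linearizable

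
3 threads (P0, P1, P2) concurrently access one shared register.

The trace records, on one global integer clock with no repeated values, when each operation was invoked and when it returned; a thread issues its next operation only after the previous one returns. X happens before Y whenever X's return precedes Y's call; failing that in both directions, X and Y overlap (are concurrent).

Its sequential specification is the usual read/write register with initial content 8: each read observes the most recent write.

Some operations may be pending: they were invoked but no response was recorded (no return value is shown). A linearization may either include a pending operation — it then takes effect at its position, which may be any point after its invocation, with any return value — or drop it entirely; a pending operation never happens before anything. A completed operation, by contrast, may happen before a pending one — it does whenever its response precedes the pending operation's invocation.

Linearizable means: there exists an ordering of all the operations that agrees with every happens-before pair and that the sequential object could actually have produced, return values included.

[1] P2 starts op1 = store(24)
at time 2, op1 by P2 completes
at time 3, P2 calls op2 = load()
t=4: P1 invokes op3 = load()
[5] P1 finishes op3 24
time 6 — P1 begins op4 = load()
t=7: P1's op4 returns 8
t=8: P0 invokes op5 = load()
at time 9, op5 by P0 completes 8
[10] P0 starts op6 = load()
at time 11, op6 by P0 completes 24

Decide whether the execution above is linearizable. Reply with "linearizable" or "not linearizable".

not linearizable

events 1..6 are fine; event 7 — the response of op4 at time 7 — makes the prefix non-linearizable
one real-time candidate order over the 3 completed operations — the register replay rejects it
including or dropping the 1 pending operation (op2) in any combination fails
e.g. op1, op3, op4 (pending dropped): illegal at step 3, since op4 load() → 8 cannot apply there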